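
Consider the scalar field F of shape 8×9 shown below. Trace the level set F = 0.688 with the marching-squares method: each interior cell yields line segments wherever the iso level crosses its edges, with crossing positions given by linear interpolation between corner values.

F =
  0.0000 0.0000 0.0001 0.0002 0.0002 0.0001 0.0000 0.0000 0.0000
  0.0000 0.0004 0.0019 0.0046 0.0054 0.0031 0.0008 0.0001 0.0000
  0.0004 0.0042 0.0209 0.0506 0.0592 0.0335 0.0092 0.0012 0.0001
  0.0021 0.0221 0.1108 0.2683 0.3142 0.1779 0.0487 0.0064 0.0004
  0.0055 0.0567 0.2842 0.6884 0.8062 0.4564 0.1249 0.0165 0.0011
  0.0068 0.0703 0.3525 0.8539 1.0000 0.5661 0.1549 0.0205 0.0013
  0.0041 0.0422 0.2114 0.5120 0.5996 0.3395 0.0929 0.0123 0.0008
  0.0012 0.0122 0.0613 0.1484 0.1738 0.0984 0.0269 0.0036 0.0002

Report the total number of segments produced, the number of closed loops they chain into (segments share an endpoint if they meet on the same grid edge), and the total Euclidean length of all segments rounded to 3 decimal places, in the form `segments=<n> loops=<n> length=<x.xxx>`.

cell (3,2): code 0100 → (3.999,3.000)–(4.000,2.999)
cell (3,3): code 1100 → (3.760,4.000)–(3.999,3.000)
cell (3,4): code 1000 → (4.000,4.338)–(3.760,4.000)
cell (4,2): code 0110 → (4.000,2.999)–(5.000,2.669)
cell (4,4): code 1001 → (5.000,4.719)–(4.000,4.338)
cell (5,2): code 0010 → (5.000,2.669)–(5.485,3.000)
cell (5,3): code 0011 → (5.485,3.000)–(5.779,4.000)
cell (5,4): code 0001 → (5.779,4.000)–(5.000,4.719)
total: 8 segments, chained into 1 closed loop(s), length Σ = 6.257316

segments=8 loops=1 length=6.257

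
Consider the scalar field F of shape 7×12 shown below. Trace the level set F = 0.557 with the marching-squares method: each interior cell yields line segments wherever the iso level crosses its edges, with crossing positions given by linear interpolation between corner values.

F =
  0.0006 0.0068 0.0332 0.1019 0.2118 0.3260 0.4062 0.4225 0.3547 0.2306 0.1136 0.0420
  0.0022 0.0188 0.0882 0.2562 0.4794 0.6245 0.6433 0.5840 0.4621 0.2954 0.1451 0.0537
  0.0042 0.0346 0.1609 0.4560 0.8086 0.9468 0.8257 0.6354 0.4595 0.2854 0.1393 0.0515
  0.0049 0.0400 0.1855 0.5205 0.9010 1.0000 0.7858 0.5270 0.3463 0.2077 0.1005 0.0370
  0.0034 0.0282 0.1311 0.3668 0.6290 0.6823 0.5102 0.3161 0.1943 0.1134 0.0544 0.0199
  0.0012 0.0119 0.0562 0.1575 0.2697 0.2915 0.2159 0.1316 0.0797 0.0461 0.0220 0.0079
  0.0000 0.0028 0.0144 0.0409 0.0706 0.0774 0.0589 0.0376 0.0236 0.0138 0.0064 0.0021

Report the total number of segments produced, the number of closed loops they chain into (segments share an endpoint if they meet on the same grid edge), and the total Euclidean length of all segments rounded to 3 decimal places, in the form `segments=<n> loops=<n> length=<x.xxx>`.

cell (0,4): code 0100 → (0.774,5.000)–(1.000,4.535)
cell (0,5): code 1100 → (0.636,6.000)–(0.774,5.000)
cell (0,6): code 1100 → (0.833,7.000)–(0.636,6.000)
cell (0,7): code 1000 → (1.000,7.221)–(0.833,7.000)
cell (1,3): code 0100 → (1.236,4.000)–(2.000,3.286)
cell (1,4): code 1110 → (1.000,4.535)–(1.236,4.000)
cell (1,7): code 1001 → (2.000,7.446)–(1.000,7.221)
cell (2,3): code 0110 → (2.000,3.286)–(3.000,3.096)
cell (2,6): code 1011 → (3.000,6.884)–(2.723,7.000)
cell (2,7): code 0001 → (2.723,7.000)–(2.000,7.446)
cell (3,3): code 0110 → (3.000,3.096)–(4.000,3.725)
cell (3,5): code 1011 → (4.000,5.728)–(3.830,6.000)
cell (3,6): code 0001 → (3.830,6.000)–(3.000,6.884)
cell (4,3): code 0010 → (4.000,3.725)–(4.200,4.000)
cell (4,4): code 0011 → (4.200,4.000)–(4.321,5.000)
cell (4,5): code 0001 → (4.321,5.000)–(4.000,5.728)
total: 16 segments, chained into 1 closed loop(s), length Σ = 12.503533

segments=16 loops=1 length=12.504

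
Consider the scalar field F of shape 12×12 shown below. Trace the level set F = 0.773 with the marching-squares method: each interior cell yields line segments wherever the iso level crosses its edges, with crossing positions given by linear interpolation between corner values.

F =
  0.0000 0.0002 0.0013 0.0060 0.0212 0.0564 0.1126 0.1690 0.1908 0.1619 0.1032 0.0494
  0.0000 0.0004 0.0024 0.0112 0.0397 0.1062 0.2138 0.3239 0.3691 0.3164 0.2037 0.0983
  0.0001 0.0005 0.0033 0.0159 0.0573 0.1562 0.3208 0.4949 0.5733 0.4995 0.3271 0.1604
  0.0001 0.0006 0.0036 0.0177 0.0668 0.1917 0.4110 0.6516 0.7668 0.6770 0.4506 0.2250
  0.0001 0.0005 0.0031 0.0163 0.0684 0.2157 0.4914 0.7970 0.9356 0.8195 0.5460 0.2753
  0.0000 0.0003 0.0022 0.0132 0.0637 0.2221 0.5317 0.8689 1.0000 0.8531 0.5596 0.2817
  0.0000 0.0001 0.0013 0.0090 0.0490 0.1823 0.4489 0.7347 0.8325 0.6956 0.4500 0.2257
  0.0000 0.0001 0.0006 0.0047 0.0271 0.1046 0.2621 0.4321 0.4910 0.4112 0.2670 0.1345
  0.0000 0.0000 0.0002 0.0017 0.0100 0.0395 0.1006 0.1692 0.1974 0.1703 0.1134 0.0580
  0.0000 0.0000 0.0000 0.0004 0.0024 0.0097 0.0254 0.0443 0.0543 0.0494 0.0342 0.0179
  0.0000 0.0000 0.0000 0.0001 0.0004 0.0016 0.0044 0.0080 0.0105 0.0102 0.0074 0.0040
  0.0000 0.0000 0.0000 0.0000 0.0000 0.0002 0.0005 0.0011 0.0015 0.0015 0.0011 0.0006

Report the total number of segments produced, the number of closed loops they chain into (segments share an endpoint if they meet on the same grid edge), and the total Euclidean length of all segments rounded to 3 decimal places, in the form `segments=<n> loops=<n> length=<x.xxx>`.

cell (3,6): code 0100 → (3.835,7.000)–(4.000,6.921)
cell (3,7): code 1100 → (3.037,8.000)–(3.835,7.000)
cell (3,8): code 1100 → (3.674,9.000)–(3.037,8.000)
cell (3,9): code 1000 → (4.000,9.170)–(3.674,9.000)
cell (4,6): code 0110 → (4.000,6.921)–(5.000,6.716)
cell (4,9): code 1001 → (5.000,9.273)–(4.000,9.170)
cell (5,6): code 0010 → (5.000,6.716)–(5.715,7.000)
cell (5,7): code 0111 → (5.715,7.000)–(6.000,7.392)
cell (5,8): code 1011 → (6.000,8.435)–(5.509,9.000)
cell (5,9): code 0001 → (5.509,9.000)–(5.000,9.273)
cell (6,7): code 0010 → (6.000,7.392)–(6.174,8.000)
cell (6,8): code 0001 → (6.174,8.000)–(6.000,8.435)
total: 12 segments, chained into 1 closed loop(s), length Σ = 8.723181

segments=12 loops=1 length=8.723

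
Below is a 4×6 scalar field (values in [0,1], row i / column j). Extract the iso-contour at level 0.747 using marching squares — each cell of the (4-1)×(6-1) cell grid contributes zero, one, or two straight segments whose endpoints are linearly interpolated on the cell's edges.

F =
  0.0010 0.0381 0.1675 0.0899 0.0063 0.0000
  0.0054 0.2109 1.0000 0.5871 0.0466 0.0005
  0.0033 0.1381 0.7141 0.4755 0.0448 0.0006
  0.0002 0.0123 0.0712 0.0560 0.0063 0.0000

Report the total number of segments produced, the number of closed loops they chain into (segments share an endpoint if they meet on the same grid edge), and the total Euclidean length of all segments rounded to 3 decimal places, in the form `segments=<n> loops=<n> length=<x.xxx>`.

segments=4 loops=1 length=3.143

cell (0,1): code 0100 → (0.696,2.000)–(1.000,1.679)
cell (0,2): code 1000 → (1.000,2.613)–(0.696,2.000)
cell (1,1): code 0010 → (1.000,1.679)–(1.885,2.000)
cell (1,2): code 0001 → (1.885,2.000)–(1.000,2.613)
total: 4 segments, chained into 1 closed loop(s), length Σ = 3.143298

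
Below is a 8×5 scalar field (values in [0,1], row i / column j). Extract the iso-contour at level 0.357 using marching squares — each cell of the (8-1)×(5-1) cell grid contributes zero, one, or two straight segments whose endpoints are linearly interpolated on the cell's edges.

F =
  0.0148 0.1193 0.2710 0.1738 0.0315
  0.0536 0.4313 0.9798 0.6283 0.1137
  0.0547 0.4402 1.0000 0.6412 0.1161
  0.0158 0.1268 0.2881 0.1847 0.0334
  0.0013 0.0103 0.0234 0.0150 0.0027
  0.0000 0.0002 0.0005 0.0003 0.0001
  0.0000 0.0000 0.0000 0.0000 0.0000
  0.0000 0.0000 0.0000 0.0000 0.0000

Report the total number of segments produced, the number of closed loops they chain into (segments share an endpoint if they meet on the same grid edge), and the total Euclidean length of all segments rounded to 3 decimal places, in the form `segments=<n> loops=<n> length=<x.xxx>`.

cell (0,0): code 0100 → (0.762,1.000)–(1.000,0.803)
cell (0,1): code 1100 → (0.121,2.000)–(0.762,1.000)
cell (0,2): code 1100 → (0.403,3.000)–(0.121,2.000)
cell (0,3): code 1000 → (1.000,3.527)–(0.403,3.000)
cell (1,0): code 0110 → (1.000,0.803)–(2.000,0.784)
cell (1,3): code 1001 → (2.000,3.541)–(1.000,3.527)
cell (2,0): code 0010 → (2.000,0.784)–(2.265,1.000)
cell (2,1): code 0011 → (2.265,1.000)–(2.903,2.000)
cell (2,2): code 0011 → (2.903,2.000)–(2.623,3.000)
cell (2,3): code 0001 → (2.623,3.000)–(2.000,3.541)
total: 10 segments, chained into 1 closed loop(s), length Σ = 8.723807

segments=10 loops=1 length=8.724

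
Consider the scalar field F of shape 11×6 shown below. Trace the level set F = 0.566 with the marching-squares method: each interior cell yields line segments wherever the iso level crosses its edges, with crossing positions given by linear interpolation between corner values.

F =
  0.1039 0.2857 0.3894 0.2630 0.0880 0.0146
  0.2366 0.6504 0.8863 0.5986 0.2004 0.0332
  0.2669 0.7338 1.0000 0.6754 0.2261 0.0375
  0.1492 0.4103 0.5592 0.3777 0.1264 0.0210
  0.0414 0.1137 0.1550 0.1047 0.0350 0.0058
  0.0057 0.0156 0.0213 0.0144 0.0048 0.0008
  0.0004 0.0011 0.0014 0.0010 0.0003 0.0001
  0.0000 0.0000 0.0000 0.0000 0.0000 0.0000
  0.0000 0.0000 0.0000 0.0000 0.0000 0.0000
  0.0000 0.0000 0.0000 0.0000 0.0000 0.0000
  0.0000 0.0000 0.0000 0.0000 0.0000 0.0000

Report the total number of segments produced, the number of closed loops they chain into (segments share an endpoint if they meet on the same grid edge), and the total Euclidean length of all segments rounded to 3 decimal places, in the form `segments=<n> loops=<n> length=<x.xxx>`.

segments=10 loops=1 length=8.033

cell (0,0): code 0100 → (0.769,1.000)–(1.000,0.796)
cell (0,1): code 1100 → (0.355,2.000)–(0.769,1.000)
cell (0,2): code 1100 → (0.903,3.000)–(0.355,2.000)
cell (0,3): code 1000 → (1.000,3.082)–(0.903,3.000)
cell (1,0): code 0110 → (1.000,0.796)–(2.000,0.641)
cell (1,3): code 1001 → (2.000,3.243)–(1.000,3.082)
cell (2,0): code 0010 → (2.000,0.641)–(2.519,1.000)
cell (2,1): code 0011 → (2.519,1.000)–(2.985,2.000)
cell (2,2): code 0011 → (2.985,2.000)–(2.367,3.000)
cell (2,3): code 0001 → (2.367,3.000)–(2.000,3.243)
total: 10 segments, chained into 1 closed loop(s), length Σ = 8.032680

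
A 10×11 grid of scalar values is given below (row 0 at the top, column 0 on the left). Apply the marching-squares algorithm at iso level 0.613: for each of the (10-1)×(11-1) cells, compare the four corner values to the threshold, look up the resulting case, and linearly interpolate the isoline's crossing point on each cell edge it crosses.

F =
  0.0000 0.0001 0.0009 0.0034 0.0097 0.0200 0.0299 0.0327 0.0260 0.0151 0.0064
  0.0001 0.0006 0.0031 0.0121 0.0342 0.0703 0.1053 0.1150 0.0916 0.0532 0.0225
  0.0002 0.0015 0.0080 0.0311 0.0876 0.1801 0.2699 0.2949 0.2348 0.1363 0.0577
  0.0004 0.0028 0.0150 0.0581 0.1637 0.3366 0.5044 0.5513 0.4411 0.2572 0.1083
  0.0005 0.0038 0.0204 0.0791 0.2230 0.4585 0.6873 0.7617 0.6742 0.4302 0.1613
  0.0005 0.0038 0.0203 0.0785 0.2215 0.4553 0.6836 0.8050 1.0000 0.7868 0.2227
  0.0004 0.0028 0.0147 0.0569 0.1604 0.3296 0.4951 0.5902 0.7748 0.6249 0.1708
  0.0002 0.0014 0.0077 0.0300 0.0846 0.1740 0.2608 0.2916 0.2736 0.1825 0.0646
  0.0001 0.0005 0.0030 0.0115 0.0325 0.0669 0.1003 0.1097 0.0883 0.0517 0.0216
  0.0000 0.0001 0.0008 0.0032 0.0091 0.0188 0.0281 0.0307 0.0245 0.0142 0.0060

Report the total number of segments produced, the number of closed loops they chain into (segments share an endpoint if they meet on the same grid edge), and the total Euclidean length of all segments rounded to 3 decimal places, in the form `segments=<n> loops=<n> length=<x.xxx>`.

segments=14 loops=1 length=10.335

cell (3,5): code 0100 → (3.594,6.000)–(4.000,5.675)
cell (3,6): code 1100 → (3.293,7.000)–(3.594,6.000)
cell (3,7): code 1100 → (3.737,8.000)–(3.293,7.000)
cell (3,8): code 1000 → (4.000,8.251)–(3.737,8.000)
cell (4,5): code 0110 → (4.000,5.675)–(5.000,5.691)
cell (4,8): code 1101 → (4.513,9.000)–(4.000,8.251)
cell (4,9): code 1000 → (5.000,9.308)–(4.513,9.000)
cell (5,5): code 0010 → (5.000,5.691)–(5.375,6.000)
cell (5,6): code 0011 → (5.375,6.000)–(5.894,7.000)
cell (5,7): code 0111 → (5.894,7.000)–(6.000,7.124)
cell (5,9): code 1001 → (6.000,9.026)–(5.000,9.308)
cell (6,7): code 0010 → (6.000,7.124)–(6.323,8.000)
cell (6,8): code 0011 → (6.323,8.000)–(6.027,9.000)
cell (6,9): code 0001 → (6.027,9.000)–(6.000,9.026)
total: 14 segments, chained into 1 closed loop(s), length Σ = 10.334875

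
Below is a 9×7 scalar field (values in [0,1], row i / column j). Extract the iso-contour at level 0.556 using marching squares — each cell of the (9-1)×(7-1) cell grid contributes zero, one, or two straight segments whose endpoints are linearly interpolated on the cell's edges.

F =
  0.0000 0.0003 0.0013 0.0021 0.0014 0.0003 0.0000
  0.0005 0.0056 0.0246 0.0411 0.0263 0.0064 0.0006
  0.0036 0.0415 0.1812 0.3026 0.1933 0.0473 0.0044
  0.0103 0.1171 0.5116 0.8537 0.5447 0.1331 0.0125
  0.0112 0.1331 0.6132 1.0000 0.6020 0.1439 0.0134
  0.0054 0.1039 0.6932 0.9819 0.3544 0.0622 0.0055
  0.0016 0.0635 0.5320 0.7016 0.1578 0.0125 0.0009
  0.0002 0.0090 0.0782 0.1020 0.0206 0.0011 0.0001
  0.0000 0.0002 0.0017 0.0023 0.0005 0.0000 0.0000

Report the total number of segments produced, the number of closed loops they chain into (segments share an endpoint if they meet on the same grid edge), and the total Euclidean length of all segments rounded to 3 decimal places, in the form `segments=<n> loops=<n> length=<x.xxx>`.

segments=14 loops=1 length=9.685

cell (2,2): code 0100 → (2.460,3.000)–(3.000,2.130)
cell (2,3): code 1000 → (3.000,3.963)–(2.460,3.000)
cell (3,1): code 0100 → (3.437,2.000)–(4.000,1.881)
cell (3,2): code 1110 → (3.000,2.130)–(3.437,2.000)
cell (3,3): code 1101 → (3.197,4.000)–(3.000,3.963)
cell (3,4): code 1000 → (4.000,4.100)–(3.197,4.000)
cell (4,1): code 0110 → (4.000,1.881)–(5.000,1.767)
cell (4,3): code 1011 → (5.000,3.679)–(4.186,4.000)
cell (4,4): code 0001 → (4.186,4.000)–(4.000,4.100)
cell (5,1): code 0010 → (5.000,1.767)–(5.851,2.000)
cell (5,2): code 0111 → (5.851,2.000)–(6.000,2.142)
cell (5,3): code 1001 → (6.000,3.268)–(5.000,3.679)
cell (6,2): code 0010 → (6.000,2.142)–(6.243,3.000)
cell (6,3): code 0001 → (6.243,3.000)–(6.000,3.268)
total: 14 segments, chained into 1 closed loop(s), length Σ = 9.685251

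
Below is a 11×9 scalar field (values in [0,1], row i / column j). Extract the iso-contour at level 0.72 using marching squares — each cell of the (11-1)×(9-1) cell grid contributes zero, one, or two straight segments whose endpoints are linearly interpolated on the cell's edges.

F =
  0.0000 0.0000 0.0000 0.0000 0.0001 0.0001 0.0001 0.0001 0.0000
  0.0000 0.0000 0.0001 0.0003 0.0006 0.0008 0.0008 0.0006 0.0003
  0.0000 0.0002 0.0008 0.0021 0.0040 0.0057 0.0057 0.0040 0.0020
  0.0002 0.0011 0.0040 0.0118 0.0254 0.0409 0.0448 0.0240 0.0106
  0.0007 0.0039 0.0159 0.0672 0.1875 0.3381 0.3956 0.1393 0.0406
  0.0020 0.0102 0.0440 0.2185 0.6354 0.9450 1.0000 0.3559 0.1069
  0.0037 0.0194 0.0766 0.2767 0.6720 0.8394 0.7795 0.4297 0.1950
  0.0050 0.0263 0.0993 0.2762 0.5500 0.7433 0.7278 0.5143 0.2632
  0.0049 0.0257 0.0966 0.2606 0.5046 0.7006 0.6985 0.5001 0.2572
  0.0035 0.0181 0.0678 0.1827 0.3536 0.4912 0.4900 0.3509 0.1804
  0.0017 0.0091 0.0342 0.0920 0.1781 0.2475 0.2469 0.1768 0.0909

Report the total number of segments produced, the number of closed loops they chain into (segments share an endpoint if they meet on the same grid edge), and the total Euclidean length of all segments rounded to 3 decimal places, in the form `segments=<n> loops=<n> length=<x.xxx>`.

segments=10 loops=1 length=8.527

cell (4,4): code 0100 → (4.629,5.000)–(5.000,4.273)
cell (4,5): code 1100 → (4.537,6.000)–(4.629,5.000)
cell (4,6): code 1000 → (5.000,6.435)–(4.537,6.000)
cell (5,4): code 0110 → (5.000,4.273)–(6.000,4.287)
cell (5,6): code 1001 → (6.000,6.170)–(5.000,6.435)
cell (6,4): code 0110 → (6.000,4.287)–(7.000,4.879)
cell (6,6): code 1001 → (7.000,6.037)–(6.000,6.170)
cell (7,4): code 0010 → (7.000,4.879)–(7.546,5.000)
cell (7,5): code 0011 → (7.546,5.000)–(7.266,6.000)
cell (7,6): code 0001 → (7.266,6.000)–(7.000,6.037)
total: 10 segments, chained into 1 closed loop(s), length Σ = 8.527105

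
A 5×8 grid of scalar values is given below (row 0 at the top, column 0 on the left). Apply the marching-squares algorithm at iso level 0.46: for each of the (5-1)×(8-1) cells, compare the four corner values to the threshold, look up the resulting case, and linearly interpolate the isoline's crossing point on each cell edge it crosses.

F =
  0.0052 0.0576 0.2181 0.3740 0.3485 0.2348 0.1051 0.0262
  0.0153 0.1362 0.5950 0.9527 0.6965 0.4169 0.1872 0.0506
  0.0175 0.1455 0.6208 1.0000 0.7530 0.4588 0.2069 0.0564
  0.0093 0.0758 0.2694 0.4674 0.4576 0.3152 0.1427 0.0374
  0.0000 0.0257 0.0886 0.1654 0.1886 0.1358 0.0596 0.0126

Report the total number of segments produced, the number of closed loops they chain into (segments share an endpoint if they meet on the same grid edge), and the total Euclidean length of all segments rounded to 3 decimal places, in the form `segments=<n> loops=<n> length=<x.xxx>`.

segments=12 loops=1 length=9.815

cell (0,1): code 0100 → (0.642,2.000)–(1.000,1.706)
cell (0,2): code 1100 → (0.149,3.000)–(0.642,2.000)
cell (0,3): code 1100 → (0.320,4.000)–(0.149,3.000)
cell (0,4): code 1000 → (1.000,4.846)–(0.320,4.000)
cell (1,1): code 0110 → (1.000,1.706)–(2.000,1.662)
cell (1,4): code 1001 → (2.000,4.996)–(1.000,4.846)
cell (2,1): code 0010 → (2.000,1.662)–(2.458,2.000)
cell (2,2): code 0111 → (2.458,2.000)–(3.000,2.963)
cell (2,3): code 1011 → (3.000,3.755)–(2.992,4.000)
cell (2,4): code 0001 → (2.992,4.000)–(2.000,4.996)
cell (3,2): code 0010 → (3.000,2.963)–(3.025,3.000)
cell (3,3): code 0001 → (3.025,3.000)–(3.000,3.755)
total: 12 segments, chained into 1 closed loop(s), length Σ = 9.815230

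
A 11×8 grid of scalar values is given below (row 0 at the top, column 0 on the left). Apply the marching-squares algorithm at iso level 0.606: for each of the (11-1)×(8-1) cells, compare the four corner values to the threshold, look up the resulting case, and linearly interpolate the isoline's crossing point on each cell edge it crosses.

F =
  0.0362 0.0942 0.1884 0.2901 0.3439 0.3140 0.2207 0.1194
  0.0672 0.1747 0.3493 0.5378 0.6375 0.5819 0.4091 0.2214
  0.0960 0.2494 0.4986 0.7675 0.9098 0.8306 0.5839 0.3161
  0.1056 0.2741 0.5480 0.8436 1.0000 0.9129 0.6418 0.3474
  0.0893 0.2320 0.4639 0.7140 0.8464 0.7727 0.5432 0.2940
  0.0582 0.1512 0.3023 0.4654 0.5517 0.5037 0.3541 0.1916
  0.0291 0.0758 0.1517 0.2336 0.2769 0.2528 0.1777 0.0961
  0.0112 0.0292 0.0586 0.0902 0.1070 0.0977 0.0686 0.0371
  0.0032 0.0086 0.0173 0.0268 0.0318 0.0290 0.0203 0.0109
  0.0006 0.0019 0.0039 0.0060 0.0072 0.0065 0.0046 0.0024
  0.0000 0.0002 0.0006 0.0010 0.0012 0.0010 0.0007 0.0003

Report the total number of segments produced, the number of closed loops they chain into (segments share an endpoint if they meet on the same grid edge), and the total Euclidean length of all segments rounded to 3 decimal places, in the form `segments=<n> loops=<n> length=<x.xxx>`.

cell (0,3): code 0100 → (0.893,4.000)–(1.000,3.684)
cell (0,4): code 1000 → (1.000,4.567)–(0.893,4.000)
cell (1,2): code 0100 → (1.297,3.000)–(2.000,2.399)
cell (1,3): code 1110 → (1.000,3.684)–(1.297,3.000)
cell (1,4): code 1101 → (1.097,5.000)–(1.000,4.567)
cell (1,5): code 1000 → (2.000,5.910)–(1.097,5.000)
cell (2,2): code 0110 → (2.000,2.399)–(3.000,2.196)
cell (2,5): code 1101 → (2.382,6.000)–(2.000,5.910)
cell (2,6): code 1000 → (3.000,6.122)–(2.382,6.000)
cell (3,2): code 0110 → (3.000,2.196)–(4.000,2.568)
cell (3,5): code 1011 → (4.000,5.726)–(3.363,6.000)
cell (3,6): code 0001 → (3.363,6.000)–(3.000,6.122)
cell (4,2): code 0010 → (4.000,2.568)–(4.434,3.000)
cell (4,3): code 0011 → (4.434,3.000)–(4.816,4.000)
cell (4,4): code 0011 → (4.816,4.000)–(4.620,5.000)
cell (4,5): code 0001 → (4.620,5.000)–(4.000,5.726)
total: 16 segments, chained into 1 closed loop(s), length Σ = 12.149503

segments=16 loops=1 length=12.150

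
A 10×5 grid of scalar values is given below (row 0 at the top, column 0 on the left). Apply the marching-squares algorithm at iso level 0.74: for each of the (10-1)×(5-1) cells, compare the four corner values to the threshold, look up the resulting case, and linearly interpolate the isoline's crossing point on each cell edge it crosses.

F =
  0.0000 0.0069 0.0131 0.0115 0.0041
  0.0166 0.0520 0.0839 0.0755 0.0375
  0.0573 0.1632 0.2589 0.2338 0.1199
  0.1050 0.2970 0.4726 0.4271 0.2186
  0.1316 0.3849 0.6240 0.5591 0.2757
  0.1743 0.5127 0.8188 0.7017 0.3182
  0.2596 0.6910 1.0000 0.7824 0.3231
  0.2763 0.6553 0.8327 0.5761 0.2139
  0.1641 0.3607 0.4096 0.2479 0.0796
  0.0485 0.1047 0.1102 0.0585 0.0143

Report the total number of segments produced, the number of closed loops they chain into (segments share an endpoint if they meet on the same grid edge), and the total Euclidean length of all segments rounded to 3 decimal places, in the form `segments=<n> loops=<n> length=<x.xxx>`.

cell (4,1): code 0100 → (4.595,2.000)–(5.000,1.743)
cell (4,2): code 1000 → (5.000,2.673)–(4.595,2.000)
cell (5,1): code 0110 → (5.000,1.743)–(6.000,1.159)
cell (5,2): code 1101 → (5.475,3.000)–(5.000,2.673)
cell (5,3): code 1000 → (6.000,3.092)–(5.475,3.000)
cell (6,1): code 0110 → (6.000,1.159)–(7.000,1.477)
cell (6,2): code 1011 → (7.000,2.361)–(6.206,3.000)
cell (6,3): code 0001 → (6.206,3.000)–(6.000,3.092)
cell (7,1): code 0010 → (7.000,1.477)–(7.219,2.000)
cell (7,2): code 0001 → (7.219,2.000)–(7.000,2.361)
total: 10 segments, chained into 1 closed loop(s), length Σ = 6.815956

segments=10 loops=1 length=6.816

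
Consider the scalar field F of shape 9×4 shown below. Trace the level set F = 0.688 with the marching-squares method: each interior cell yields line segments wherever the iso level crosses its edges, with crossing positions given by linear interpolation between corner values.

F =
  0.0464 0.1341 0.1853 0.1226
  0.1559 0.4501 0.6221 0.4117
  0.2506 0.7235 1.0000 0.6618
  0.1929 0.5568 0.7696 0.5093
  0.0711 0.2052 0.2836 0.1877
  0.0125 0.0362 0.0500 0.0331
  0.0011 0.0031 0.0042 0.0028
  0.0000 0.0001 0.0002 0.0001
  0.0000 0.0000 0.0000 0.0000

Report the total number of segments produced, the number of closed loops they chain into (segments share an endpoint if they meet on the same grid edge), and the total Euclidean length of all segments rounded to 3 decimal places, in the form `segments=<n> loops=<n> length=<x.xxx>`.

cell (1,0): code 0100 → (1.870,1.000)–(2.000,0.925)
cell (1,1): code 1100 → (1.174,2.000)–(1.870,1.000)
cell (1,2): code 1000 → (2.000,2.923)–(1.174,2.000)
cell (2,0): code 0010 → (2.000,0.925)–(2.213,1.000)
cell (2,1): code 0111 → (2.213,1.000)–(3.000,1.617)
cell (2,2): code 1001 → (3.000,2.313)–(2.000,2.923)
cell (3,1): code 0010 → (3.000,1.617)–(3.168,2.000)
cell (3,2): code 0001 → (3.168,2.000)–(3.000,2.313)
total: 8 segments, chained into 1 closed loop(s), length Σ = 5.776918

segments=8 loops=1 length=5.777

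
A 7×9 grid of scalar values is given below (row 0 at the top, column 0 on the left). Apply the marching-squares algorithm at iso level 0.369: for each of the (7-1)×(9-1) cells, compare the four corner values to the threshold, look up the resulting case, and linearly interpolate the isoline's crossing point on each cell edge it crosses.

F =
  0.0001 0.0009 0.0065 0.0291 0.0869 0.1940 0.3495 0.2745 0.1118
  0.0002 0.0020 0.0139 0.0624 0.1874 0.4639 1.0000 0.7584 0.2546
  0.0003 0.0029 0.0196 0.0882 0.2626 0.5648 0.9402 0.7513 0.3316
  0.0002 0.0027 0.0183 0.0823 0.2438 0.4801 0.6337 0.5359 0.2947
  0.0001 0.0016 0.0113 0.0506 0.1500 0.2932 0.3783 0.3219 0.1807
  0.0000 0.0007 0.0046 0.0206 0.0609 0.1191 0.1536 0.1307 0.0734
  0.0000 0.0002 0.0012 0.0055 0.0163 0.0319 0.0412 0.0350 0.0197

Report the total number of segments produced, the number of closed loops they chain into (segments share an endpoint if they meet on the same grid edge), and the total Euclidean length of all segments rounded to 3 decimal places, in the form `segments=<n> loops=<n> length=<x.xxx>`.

cell (0,4): code 0100 → (0.648,5.000)–(1.000,4.657)
cell (0,5): code 1100 → (0.030,6.000)–(0.648,5.000)
cell (0,6): code 1100 → (0.195,7.000)–(0.030,6.000)
cell (0,7): code 1000 → (1.000,7.773)–(0.195,7.000)
cell (1,4): code 0110 → (1.000,4.657)–(2.000,4.352)
cell (1,7): code 1001 → (2.000,7.911)–(1.000,7.773)
cell (2,4): code 0110 → (2.000,4.352)–(3.000,4.530)
cell (2,7): code 1001 → (3.000,7.692)–(2.000,7.911)
cell (3,4): code 0010 → (3.000,4.530)–(3.594,5.000)
cell (3,5): code 0111 → (3.594,5.000)–(4.000,5.891)
cell (3,6): code 1011 → (4.000,6.165)–(3.780,7.000)
cell (3,7): code 0001 → (3.780,7.000)–(3.000,7.692)
cell (4,5): code 0010 → (4.000,5.891)–(4.041,6.000)
cell (4,6): code 0001 → (4.041,6.000)–(4.000,6.165)
total: 14 segments, chained into 1 closed loop(s), length Σ = 11.820413

segments=14 loops=1 length=11.820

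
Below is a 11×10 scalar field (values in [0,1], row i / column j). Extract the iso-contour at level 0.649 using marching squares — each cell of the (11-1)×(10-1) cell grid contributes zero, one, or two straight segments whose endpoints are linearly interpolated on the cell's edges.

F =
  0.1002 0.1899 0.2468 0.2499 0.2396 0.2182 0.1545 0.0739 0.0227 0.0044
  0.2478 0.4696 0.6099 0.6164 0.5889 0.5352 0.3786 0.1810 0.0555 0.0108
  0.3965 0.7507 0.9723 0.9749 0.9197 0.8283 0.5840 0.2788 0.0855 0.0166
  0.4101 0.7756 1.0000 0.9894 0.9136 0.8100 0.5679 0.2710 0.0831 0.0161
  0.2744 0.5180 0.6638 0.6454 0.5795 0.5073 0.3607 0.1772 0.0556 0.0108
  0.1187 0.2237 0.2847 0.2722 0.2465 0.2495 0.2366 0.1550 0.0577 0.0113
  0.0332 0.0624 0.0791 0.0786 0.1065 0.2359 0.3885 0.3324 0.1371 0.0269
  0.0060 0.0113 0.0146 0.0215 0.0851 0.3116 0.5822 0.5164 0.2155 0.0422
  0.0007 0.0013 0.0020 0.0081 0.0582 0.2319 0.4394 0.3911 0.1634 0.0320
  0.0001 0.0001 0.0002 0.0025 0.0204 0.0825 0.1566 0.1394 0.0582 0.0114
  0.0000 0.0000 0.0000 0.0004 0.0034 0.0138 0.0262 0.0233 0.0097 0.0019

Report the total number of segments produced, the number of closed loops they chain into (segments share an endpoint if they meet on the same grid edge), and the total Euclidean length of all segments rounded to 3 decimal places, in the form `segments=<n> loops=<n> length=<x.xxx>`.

segments=16 loops=1 length=13.227

cell (1,0): code 0100 → (1.638,1.000)–(2.000,0.713)
cell (1,1): code 1100 → (1.108,2.000)–(1.638,1.000)
cell (1,2): code 1100 → (1.091,3.000)–(1.108,2.000)
cell (1,3): code 1100 → (1.182,4.000)–(1.091,3.000)
cell (1,4): code 1100 → (1.388,5.000)–(1.182,4.000)
cell (1,5): code 1000 → (2.000,5.734)–(1.388,5.000)
cell (2,0): code 0110 → (2.000,0.713)–(3.000,0.654)
cell (2,5): code 1001 → (3.000,5.665)–(2.000,5.734)
cell (3,0): code 0010 → (3.000,0.654)–(3.491,1.000)
cell (3,1): code 0111 → (3.491,1.000)–(4.000,1.898)
cell (3,2): code 1011 → (4.000,2.804)–(3.990,3.000)
cell (3,3): code 0011 → (3.990,3.000)–(3.792,4.000)
cell (3,4): code 0011 → (3.792,4.000)–(3.532,5.000)
cell (3,5): code 0001 → (3.532,5.000)–(3.000,5.665)
cell (4,1): code 0010 → (4.000,1.898)–(4.039,2.000)
cell (4,2): code 0001 → (4.039,2.000)–(4.000,2.804)
total: 16 segments, chained into 1 closed loop(s), length Σ = 13.226555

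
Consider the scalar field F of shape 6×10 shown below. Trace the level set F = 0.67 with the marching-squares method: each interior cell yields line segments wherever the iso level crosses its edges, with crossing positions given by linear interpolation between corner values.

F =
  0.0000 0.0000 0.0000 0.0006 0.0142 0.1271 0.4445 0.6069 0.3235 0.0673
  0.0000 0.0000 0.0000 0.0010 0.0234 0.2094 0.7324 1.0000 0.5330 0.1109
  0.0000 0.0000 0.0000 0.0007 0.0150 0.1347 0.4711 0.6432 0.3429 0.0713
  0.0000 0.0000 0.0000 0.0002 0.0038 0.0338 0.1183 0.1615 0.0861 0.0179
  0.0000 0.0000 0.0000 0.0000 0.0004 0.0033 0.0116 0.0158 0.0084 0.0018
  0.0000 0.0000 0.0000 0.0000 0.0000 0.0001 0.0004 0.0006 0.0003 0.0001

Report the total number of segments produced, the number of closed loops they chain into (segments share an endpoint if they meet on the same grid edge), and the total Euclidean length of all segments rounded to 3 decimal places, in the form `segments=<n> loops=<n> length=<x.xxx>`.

cell (0,5): code 0100 → (0.783,6.000)–(1.000,5.881)
cell (0,6): code 1100 → (0.161,7.000)–(0.783,6.000)
cell (0,7): code 1000 → (1.000,7.707)–(0.161,7.000)
cell (1,5): code 0010 → (1.000,5.881)–(1.239,6.000)
cell (1,6): code 0011 → (1.239,6.000)–(1.925,7.000)
cell (1,7): code 0001 → (1.925,7.000)–(1.000,7.707)
total: 6 segments, chained into 1 closed loop(s), length Σ = 5.166381

segments=6 loops=1 length=5.166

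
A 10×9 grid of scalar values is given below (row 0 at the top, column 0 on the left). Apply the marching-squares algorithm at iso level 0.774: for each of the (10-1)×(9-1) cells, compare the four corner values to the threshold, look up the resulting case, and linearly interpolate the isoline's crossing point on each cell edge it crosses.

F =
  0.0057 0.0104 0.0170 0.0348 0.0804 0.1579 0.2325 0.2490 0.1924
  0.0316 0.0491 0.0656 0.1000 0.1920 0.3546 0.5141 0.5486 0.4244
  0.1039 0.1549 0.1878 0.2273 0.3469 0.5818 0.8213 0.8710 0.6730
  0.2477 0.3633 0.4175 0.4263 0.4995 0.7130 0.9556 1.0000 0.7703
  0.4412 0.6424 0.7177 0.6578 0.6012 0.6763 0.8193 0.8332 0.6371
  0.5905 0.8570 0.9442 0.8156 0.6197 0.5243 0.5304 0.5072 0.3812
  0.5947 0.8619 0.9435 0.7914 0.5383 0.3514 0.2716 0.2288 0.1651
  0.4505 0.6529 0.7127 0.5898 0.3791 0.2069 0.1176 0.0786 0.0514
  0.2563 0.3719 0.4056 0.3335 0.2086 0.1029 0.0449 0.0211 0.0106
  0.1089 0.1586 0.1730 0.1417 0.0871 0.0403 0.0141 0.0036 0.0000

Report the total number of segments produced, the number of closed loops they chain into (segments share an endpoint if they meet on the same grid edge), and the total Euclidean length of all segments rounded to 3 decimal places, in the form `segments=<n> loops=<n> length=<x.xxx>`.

segments=20 loops=2 length=16.006

cell (1,5): code 0100 → (1.846,6.000)–(2.000,5.803)
cell (1,6): code 1100 → (1.699,7.000)–(1.846,6.000)
cell (1,7): code 1000 → (2.000,7.490)–(1.699,7.000)
cell (2,5): code 0110 → (2.000,5.803)–(3.000,5.251)
cell (2,7): code 1001 → (3.000,7.984)–(2.000,7.490)
cell (3,5): code 0110 → (3.000,5.251)–(4.000,5.683)
cell (3,7): code 1001 → (4.000,7.302)–(3.000,7.984)
cell (4,0): code 0100 → (4.613,1.000)–(5.000,0.689)
cell (4,1): code 1100 → (4.249,2.000)–(4.613,1.000)
cell (4,2): code 1100 → (4.736,3.000)–(4.249,2.000)
cell (4,3): code 1000 → (5.000,3.212)–(4.736,3.000)
cell (4,5): code 0010 → (4.000,5.683)–(4.157,6.000)
cell (4,6): code 0011 → (4.157,6.000)–(4.182,7.000)
cell (4,7): code 0001 → (4.182,7.000)–(4.000,7.302)
cell (5,0): code 0110 → (5.000,0.689)–(6.000,0.671)
cell (5,3): code 1001 → (6.000,3.069)–(5.000,3.212)
cell (6,0): code 0010 → (6.000,0.671)–(6.421,1.000)
cell (6,1): code 0011 → (6.421,1.000)–(6.734,2.000)
cell (6,2): code 0011 → (6.734,2.000)–(6.086,3.000)
cell (6,3): code 0001 → (6.086,3.000)–(6.000,3.069)
total: 20 segments, chained into 2 closed loop(s), length Σ = 16.005519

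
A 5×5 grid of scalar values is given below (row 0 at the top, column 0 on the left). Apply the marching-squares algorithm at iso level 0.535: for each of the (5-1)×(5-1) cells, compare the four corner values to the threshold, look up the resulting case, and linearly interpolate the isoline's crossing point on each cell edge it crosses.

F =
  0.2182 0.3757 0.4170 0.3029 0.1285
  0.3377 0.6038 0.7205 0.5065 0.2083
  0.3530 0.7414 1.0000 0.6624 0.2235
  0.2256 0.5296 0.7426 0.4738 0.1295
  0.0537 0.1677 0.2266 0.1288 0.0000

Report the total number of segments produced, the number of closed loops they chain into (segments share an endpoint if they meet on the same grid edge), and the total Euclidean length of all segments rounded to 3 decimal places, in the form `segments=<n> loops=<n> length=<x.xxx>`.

cell (0,0): code 0100 → (0.698,1.000)–(1.000,0.741)
cell (0,1): code 1100 → (0.389,2.000)–(0.698,1.000)
cell (0,2): code 1000 → (1.000,2.867)–(0.389,2.000)
cell (1,0): code 0110 → (1.000,0.741)–(2.000,0.469)
cell (1,2): code 1101 → (1.183,3.000)–(1.000,2.867)
cell (1,3): code 1000 → (2.000,3.290)–(1.183,3.000)
cell (2,0): code 0010 → (2.000,0.469)–(2.975,1.000)
cell (2,1): code 0111 → (2.975,1.000)–(3.000,1.025)
cell (2,2): code 1011 → (3.000,2.772)–(2.676,3.000)
cell (2,3): code 0001 → (2.676,3.000)–(2.000,3.290)
cell (3,1): code 0010 → (3.000,1.025)–(3.402,2.000)
cell (3,2): code 0001 → (3.402,2.000)–(3.000,2.772)
total: 12 segments, chained into 1 closed loop(s), length Σ = 8.837498

segments=12 loops=1 length=8.837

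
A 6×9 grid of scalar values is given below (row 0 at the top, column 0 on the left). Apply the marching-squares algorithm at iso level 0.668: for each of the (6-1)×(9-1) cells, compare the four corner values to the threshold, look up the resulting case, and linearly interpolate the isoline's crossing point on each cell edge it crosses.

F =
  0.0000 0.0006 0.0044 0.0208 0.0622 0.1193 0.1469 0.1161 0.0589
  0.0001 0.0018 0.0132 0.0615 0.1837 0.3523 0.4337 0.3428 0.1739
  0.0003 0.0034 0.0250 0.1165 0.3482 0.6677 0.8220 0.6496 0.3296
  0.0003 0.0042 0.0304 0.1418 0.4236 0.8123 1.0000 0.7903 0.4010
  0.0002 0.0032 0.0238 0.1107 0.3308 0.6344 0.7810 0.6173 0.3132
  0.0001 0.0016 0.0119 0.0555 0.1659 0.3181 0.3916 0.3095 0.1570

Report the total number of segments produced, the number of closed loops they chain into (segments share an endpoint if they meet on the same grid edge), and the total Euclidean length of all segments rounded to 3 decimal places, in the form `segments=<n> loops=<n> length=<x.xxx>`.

cell (1,5): code 0100 → (1.603,6.000)–(2.000,5.002)
cell (1,6): code 1000 → (2.000,6.893)–(1.603,6.000)
cell (2,4): code 0100 → (2.002,5.000)–(3.000,4.629)
cell (2,5): code 1110 → (2.000,5.002)–(2.002,5.000)
cell (2,6): code 1101 → (2.131,7.000)–(2.000,6.893)
cell (2,7): code 1000 → (3.000,7.314)–(2.131,7.000)
cell (3,4): code 0010 → (3.000,4.629)–(3.811,5.000)
cell (3,5): code 0111 → (3.811,5.000)–(4.000,5.229)
cell (3,6): code 1011 → (4.000,6.690)–(3.707,7.000)
cell (3,7): code 0001 → (3.707,7.000)–(3.000,7.314)
cell (4,5): code 0010 → (4.000,5.229)–(4.290,6.000)
cell (4,6): code 0001 → (4.290,6.000)–(4.000,6.690)
total: 12 segments, chained into 1 closed loop(s), length Σ = 8.173407

segments=12 loops=1 length=8.173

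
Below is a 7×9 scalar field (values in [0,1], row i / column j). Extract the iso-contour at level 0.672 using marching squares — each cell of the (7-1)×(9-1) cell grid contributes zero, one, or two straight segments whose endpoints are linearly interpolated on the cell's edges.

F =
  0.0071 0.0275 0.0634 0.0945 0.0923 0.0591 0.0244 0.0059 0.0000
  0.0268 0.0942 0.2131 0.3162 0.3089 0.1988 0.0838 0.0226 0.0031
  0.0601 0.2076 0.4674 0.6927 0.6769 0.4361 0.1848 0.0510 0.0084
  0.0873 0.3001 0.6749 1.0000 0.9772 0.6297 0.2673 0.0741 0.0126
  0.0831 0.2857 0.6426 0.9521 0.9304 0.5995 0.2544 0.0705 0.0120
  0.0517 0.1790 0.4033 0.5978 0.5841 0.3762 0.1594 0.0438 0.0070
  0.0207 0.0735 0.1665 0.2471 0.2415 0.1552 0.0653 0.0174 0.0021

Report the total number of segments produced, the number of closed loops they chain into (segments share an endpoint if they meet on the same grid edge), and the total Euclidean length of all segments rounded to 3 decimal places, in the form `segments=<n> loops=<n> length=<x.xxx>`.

cell (1,2): code 0100 → (1.945,3.000)–(2.000,2.908)
cell (1,3): code 1100 → (1.987,4.000)–(1.945,3.000)
cell (1,4): code 1000 → (2.000,4.020)–(1.987,4.000)
cell (2,1): code 0100 → (2.986,2.000)–(3.000,1.992)
cell (2,2): code 1110 → (2.000,2.908)–(2.986,2.000)
cell (2,4): code 1001 → (3.000,4.878)–(2.000,4.020)
cell (3,1): code 0010 → (3.000,1.992)–(3.090,2.000)
cell (3,2): code 0111 → (3.090,2.000)–(4.000,2.095)
cell (3,4): code 1001 → (4.000,4.781)–(3.000,4.878)
cell (4,2): code 0010 → (4.000,2.095)–(4.791,3.000)
cell (4,3): code 0011 → (4.791,3.000)–(4.746,4.000)
cell (4,4): code 0001 → (4.746,4.000)–(4.000,4.781)
total: 12 segments, chained into 1 closed loop(s), length Σ = 9.099074

segments=12 loops=1 length=9.099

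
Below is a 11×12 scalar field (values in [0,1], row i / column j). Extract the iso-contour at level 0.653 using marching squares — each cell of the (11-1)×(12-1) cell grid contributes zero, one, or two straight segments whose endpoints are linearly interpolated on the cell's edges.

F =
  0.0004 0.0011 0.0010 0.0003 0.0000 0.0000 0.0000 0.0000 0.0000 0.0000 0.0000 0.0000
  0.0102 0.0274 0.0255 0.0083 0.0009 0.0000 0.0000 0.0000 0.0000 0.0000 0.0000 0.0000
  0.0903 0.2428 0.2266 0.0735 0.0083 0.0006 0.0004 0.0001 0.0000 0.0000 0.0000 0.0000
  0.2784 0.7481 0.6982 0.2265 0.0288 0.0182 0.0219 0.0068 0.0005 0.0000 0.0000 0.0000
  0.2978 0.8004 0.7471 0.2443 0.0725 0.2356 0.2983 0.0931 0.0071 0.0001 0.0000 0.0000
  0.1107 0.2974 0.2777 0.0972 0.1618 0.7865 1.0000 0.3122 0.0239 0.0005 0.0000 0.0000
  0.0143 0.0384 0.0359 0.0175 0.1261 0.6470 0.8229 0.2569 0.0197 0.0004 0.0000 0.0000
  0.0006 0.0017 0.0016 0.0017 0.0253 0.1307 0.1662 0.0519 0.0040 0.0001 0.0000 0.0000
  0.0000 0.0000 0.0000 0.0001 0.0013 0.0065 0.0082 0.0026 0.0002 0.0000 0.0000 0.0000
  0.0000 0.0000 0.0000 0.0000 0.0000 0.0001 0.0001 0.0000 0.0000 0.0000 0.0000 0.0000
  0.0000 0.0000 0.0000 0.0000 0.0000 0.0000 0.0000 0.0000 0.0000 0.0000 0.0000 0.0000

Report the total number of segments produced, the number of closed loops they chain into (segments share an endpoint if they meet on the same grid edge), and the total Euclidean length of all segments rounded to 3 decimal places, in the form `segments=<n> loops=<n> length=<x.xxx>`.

segments=16 loops=2 length=10.631

cell (2,0): code 0100 → (2.812,1.000)–(3.000,0.798)
cell (2,1): code 1100 → (2.904,2.000)–(2.812,1.000)
cell (2,2): code 1000 → (3.000,2.096)–(2.904,2.000)
cell (3,0): code 0110 → (3.000,0.798)–(4.000,0.707)
cell (3,2): code 1001 → (4.000,2.187)–(3.000,2.096)
cell (4,0): code 0010 → (4.000,0.707)–(4.293,1.000)
cell (4,1): code 0011 → (4.293,1.000)–(4.200,2.000)
cell (4,2): code 0001 → (4.200,2.000)–(4.000,2.187)
cell (4,4): code 0100 → (4.758,5.000)–(5.000,4.786)
cell (4,5): code 1100 → (4.505,6.000)–(4.758,5.000)
cell (4,6): code 1000 → (5.000,6.505)–(4.505,6.000)
cell (5,4): code 0010 → (5.000,4.786)–(5.957,5.000)
cell (5,5): code 0111 → (5.957,5.000)–(6.000,5.034)
cell (5,6): code 1001 → (6.000,6.300)–(5.000,6.505)
cell (6,5): code 0010 → (6.000,5.034)–(6.259,6.000)
cell (6,6): code 0001 → (6.259,6.000)–(6.000,6.300)
total: 16 segments, chained into 2 closed loop(s), length Σ = 10.630805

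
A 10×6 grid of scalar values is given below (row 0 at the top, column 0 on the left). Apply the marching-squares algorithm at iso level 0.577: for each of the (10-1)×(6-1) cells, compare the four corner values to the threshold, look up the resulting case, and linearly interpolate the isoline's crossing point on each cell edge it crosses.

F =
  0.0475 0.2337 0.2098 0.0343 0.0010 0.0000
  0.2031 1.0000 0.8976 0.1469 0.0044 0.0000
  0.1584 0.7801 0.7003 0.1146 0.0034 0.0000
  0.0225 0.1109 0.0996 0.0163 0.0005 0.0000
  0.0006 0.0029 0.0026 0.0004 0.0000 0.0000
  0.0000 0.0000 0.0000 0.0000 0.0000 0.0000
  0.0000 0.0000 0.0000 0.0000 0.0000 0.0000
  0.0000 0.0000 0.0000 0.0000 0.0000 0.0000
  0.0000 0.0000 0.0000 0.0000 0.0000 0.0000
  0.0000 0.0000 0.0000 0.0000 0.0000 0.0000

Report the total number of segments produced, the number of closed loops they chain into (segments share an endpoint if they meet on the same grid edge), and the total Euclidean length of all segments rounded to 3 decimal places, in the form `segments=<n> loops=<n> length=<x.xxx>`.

segments=8 loops=1 length=6.190

cell (0,0): code 0100 → (0.448,1.000)–(1.000,0.469)
cell (0,1): code 1100 → (0.534,2.000)–(0.448,1.000)
cell (0,2): code 1000 → (1.000,2.427)–(0.534,2.000)
cell (1,0): code 0110 → (1.000,0.469)–(2.000,0.673)
cell (1,2): code 1001 → (2.000,2.211)–(1.000,2.427)
cell (2,0): code 0010 → (2.000,0.673)–(2.303,1.000)
cell (2,1): code 0011 → (2.303,1.000)–(2.205,2.000)
cell (2,2): code 0001 → (2.205,2.000)–(2.000,2.211)
total: 8 segments, chained into 1 closed loop(s), length Σ = 6.190218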